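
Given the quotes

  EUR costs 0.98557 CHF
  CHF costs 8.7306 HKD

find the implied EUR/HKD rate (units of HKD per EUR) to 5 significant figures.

EUR/HKD = 8.6046

1 EUR × 0.98557 = 0.98557 CHF
0.98557 CHF × 8.7306 = 8.60462 HKD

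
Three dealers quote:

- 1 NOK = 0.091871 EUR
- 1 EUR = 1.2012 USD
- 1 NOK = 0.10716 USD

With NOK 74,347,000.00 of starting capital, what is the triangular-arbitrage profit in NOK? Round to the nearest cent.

Profit: NOK 2,216,981.75

Profitable loop is NOK → EUR → USD → NOK:
NOK 74,347,000.00 × 0.091871 = EUR 6,830,333.24
EUR 6,830,333.24 × 1.2012 = USD 8,204,596.28
USD 8,204,596.28 ÷ 0.10716 = NOK 76,563,981.75
Profit = NOK 76,563,981.75 − NOK 74,347,000.00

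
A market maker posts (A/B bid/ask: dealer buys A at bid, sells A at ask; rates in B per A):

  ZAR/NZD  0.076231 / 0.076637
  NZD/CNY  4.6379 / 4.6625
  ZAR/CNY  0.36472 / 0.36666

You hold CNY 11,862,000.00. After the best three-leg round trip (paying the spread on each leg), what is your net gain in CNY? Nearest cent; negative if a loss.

Net profit: CNY 245,658.37

Best loop CNY → NZD → ZAR → CNY:
CNY 11,862,000.00 ÷ 4.6625 (buy NZD at ask) = NZD 2,544,128.69
NZD 2,544,128.69 ÷ 0.076637 (buy ZAR at ask) = ZAR 33,197,133.06
ZAR 33,197,133.06 × 0.36472 (sell ZAR at bid) = CNY 12,107,658.37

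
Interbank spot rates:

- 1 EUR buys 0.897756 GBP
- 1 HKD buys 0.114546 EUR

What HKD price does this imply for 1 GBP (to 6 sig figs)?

GBP/HKD = 9.72438

1 GBP ÷ 0.897756 = 1.11389 EUR
1.11389 EUR ÷ 0.114546 = 9.72438 HKD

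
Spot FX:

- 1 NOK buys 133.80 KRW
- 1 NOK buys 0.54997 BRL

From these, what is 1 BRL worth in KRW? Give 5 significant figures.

1 BRL ÷ 0.54997 = 1.81828 NOK
1.81828 NOK × 133.80 = 243.286 KRW

BRL/KRW = 243.29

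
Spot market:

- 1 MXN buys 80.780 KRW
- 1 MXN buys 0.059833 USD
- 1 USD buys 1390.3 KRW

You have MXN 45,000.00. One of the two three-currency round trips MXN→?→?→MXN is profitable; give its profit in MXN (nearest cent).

Profitable loop is MXN → USD → KRW → MXN:
MXN 45,000.00 × 0.059833 = USD 2,692.48
USD 2,692.48 × 1390.3 = KRW 3,743,362
KRW 3,743,362 ÷ 80.780 = MXN 46,340.21
Profit = MXN 46,340.21 − MXN 45,000.00

Profit: MXN 1,340.21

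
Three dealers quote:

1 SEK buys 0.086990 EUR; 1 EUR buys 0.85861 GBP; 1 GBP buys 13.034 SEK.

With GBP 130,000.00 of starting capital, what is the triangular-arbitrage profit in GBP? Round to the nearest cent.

Profitable loop is GBP → EUR → SEK → GBP:
GBP 130,000.00 ÷ 0.85861 = EUR 151,407.51
EUR 151,407.51 ÷ 0.086990 = SEK 1,740,516.24
SEK 1,740,516.24 ÷ 13.034 = GBP 133,536.61
Profit = GBP 133,536.61 − GBP 130,000.00

Profit: GBP 3,536.61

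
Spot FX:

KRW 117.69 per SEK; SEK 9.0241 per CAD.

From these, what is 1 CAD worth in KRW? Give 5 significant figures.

1 CAD × 9.0241 = 9.0241 SEK
9.0241 SEK × 117.69 = 1062.05 KRW

CAD/KRW = 1062.0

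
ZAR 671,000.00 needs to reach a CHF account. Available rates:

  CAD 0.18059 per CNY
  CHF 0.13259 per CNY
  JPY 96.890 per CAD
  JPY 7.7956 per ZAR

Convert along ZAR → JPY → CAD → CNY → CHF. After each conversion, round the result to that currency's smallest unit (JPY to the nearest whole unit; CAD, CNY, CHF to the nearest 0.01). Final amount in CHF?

CHF 39,637.86

ZAR 671,000.00 × 7.7956 = JPY 5,230,848
JPY 5,230,848 ÷ 96.890 = CAD 53,987.49
CAD 53,987.49 ÷ 0.18059 = CNY 298,950.61
CNY 298,950.61 × 0.13259 = CHF 39,637.86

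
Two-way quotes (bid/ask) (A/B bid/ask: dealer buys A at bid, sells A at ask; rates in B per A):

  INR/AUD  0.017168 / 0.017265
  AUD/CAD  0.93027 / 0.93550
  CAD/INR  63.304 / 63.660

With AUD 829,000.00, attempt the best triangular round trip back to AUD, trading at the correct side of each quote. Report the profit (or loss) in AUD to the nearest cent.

Net profit: AUD 9,135.82

Best loop AUD → CAD → INR → AUD:
AUD 829,000.00 × 0.93027 (sell AUD at bid) = CAD 771,193.83
CAD 771,193.83 × 63.304 (sell CAD at bid) = INR 48,819,654.21
INR 48,819,654.21 × 0.017168 (sell INR at bid) = AUD 838,135.82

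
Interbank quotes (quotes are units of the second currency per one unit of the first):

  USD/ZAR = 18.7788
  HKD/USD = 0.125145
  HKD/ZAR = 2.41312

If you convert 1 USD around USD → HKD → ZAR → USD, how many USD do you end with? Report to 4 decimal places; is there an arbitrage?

Around USD → HKD → ZAR → USD: 1 ÷ 0.125145 × 2.41312 ÷ 18.7788 = 1.026828
Product > 1; profitable direction is USD → HKD → ZAR → USD.

1.0268 (arbitrage exists)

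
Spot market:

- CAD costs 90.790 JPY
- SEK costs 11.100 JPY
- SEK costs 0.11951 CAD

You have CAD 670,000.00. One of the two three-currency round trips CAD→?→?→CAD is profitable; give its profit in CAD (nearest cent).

Profitable loop is CAD → SEK → JPY → CAD:
CAD 670,000.00 ÷ 0.11951 = SEK 5,606,225.42
SEK 5,606,225.42 × 11.100 = JPY 62,229,102
JPY 62,229,102 ÷ 90.790 = CAD 685,418.02
Profit = CAD 685,418.02 − CAD 670,000.00

Profit: CAD 15,418.02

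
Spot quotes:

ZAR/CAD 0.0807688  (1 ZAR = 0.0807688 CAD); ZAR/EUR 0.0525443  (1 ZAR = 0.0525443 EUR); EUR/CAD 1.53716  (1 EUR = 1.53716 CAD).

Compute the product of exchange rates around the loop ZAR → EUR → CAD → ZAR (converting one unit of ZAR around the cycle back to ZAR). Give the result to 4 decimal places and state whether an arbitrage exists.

Around ZAR → EUR → CAD → ZAR: 1 × 0.0525443 × 1.53716 ÷ 0.0807688 = 1.000002
Product ≈ 1 (deviation 0.000%, within rounding noise).

1.0000 (no arbitrage)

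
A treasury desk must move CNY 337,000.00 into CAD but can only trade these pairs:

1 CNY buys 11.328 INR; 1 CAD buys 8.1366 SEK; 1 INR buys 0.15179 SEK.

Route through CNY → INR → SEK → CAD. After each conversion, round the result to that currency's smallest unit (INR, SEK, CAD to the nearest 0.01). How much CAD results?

CNY 337,000.00 × 11.328 = INR 3,817,536.00
INR 3,817,536.00 × 0.15179 = SEK 579,463.79
SEK 579,463.79 ÷ 8.1366 = CAD 71,216.94

CAD 71,216.94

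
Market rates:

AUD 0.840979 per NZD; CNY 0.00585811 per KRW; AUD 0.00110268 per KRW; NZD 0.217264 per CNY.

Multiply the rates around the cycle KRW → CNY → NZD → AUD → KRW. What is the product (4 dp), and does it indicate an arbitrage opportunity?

0.9707 (arbitrage exists)

Around KRW → CNY → NZD → AUD → KRW: 1 × 0.00585811 × 0.217264 × 0.840979 ÷ 0.00110268 = 0.970691
Product < 1; profitable direction is KRW → AUD → NZD → CNY → KRW.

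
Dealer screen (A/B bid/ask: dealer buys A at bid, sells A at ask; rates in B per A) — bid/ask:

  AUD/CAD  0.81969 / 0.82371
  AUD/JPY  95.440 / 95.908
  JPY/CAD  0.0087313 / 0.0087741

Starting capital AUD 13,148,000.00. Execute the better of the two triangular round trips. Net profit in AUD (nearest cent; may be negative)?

Best loop AUD → JPY → CAD → AUD:
AUD 13,148,000.00 × 95.440 (sell AUD at bid) = JPY 1,254,845,120
JPY 1,254,845,120 × 0.0087313 (sell JPY at bid) = CAD 10,956,429.20
CAD 10,956,429.20 ÷ 0.82371 (buy AUD at ask) = AUD 13,301,318.66

Net profit: AUD 153,318.66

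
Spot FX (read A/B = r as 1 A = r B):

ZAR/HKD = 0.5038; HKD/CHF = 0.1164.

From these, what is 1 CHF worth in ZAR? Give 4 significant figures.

1 CHF ÷ 0.1164 = 8.59107 HKD
8.59107 HKD ÷ 0.5038 = 17.0525 ZAR

CHF/ZAR = 17.05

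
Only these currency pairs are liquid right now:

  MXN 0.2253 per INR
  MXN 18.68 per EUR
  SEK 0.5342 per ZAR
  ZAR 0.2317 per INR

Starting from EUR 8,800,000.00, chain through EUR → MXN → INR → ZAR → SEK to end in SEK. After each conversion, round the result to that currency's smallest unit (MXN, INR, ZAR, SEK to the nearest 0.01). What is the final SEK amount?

EUR 8,800,000.00 × 18.68 = MXN 164,384,000.00
MXN 164,384,000.00 ÷ 0.2253 = INR 729,622,725.26
INR 729,622,725.26 × 0.2317 = ZAR 169,053,585.44
ZAR 169,053,585.44 × 0.5342 = SEK 90,308,425.34

SEK 90,308,425.34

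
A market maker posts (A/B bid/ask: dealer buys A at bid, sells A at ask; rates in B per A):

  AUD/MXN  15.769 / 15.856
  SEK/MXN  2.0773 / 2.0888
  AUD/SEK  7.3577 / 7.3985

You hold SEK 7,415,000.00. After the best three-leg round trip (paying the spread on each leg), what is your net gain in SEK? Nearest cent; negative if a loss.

Net profit: SEK 151,146.94

Best loop SEK → AUD → MXN → SEK:
SEK 7,415,000.00 ÷ 7.3985 (buy AUD at ask) = AUD 1,002,230.18
AUD 1,002,230.18 × 15.769 (sell AUD at bid) = MXN 15,804,167.74
MXN 15,804,167.74 ÷ 2.0888 (buy SEK at ask) = SEK 7,566,146.94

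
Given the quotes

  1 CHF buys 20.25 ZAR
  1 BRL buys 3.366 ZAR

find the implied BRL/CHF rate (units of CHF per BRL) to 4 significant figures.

BRL/CHF = 0.1662

1 BRL × 3.366 = 3.366 ZAR
3.366 ZAR ÷ 20.25 = 0.166222 CHF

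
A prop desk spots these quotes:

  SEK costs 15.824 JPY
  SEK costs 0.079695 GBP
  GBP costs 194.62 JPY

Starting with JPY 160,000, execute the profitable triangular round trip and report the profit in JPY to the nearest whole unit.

Profit: JPY 3,237

Profitable loop is JPY → GBP → SEK → JPY:
JPY 160,000 ÷ 194.62 = GBP 822.11
GBP 822.11 ÷ 0.079695 = SEK 10,315.76
SEK 10,315.76 × 15.824 = JPY 163,237
Profit = JPY 163,237 − JPY 160,000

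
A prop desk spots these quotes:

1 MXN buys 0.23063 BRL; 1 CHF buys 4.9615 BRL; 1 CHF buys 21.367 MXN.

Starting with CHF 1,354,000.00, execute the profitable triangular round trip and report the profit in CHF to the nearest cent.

Profit: CHF 9,239.97

Profitable loop is CHF → BRL → MXN → CHF:
CHF 1,354,000.00 × 4.9615 = BRL 6,717,871.00
BRL 6,717,871.00 ÷ 0.23063 = MXN 29,128,348.44
MXN 29,128,348.44 ÷ 21.367 = CHF 1,363,239.97
Profit = CHF 1,363,239.97 − CHF 1,354,000.00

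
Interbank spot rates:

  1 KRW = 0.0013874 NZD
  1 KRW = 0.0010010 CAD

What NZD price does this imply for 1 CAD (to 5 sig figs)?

CAD/NZD = 1.3860

1 CAD ÷ 0.0010010 = 999.001 KRW
999.001 KRW × 0.0013874 = 1.38601 NZD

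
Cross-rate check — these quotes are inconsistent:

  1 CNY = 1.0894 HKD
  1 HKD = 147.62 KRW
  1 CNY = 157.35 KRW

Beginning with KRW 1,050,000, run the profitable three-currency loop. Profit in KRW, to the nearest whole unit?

Profitable loop is KRW → CNY → HKD → KRW:
KRW 1,050,000 ÷ 157.35 = CNY 6,673.02
CNY 6,673.02 × 1.0894 = HKD 7,269.59
HKD 7,269.59 × 147.62 = KRW 1,073,137
Profit = KRW 1,073,137 − KRW 1,050,000

Profit: KRW 23,137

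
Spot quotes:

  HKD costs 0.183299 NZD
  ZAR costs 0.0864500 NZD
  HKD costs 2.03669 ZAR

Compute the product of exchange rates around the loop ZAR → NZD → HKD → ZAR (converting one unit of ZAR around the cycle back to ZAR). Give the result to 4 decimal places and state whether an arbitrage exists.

0.9606 (arbitrage exists)

Around ZAR → NZD → HKD → ZAR: 1 × 0.0864500 ÷ 0.183299 × 2.03669 = 0.960572
Product < 1; profitable direction is ZAR → HKD → NZD → ZAR.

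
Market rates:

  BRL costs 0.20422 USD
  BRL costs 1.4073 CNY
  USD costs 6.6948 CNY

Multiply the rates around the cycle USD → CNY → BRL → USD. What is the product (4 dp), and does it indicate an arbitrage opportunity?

0.9715 (arbitrage exists)

Around USD → CNY → BRL → USD: 1 × 6.6948 ÷ 1.4073 × 0.20422 = 0.971514
Product < 1; profitable direction is USD → BRL → CNY → USD.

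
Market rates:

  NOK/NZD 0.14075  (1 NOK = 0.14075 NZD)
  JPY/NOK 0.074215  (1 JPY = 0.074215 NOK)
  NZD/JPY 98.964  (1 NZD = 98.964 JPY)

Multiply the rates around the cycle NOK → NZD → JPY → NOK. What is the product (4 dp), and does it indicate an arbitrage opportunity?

1.0338 (arbitrage exists)

Around NOK → NZD → JPY → NOK: 1 × 0.14075 × 98.964 × 0.074215 = 1.033754
Product > 1; profitable direction is NOK → NZD → JPY → NOK.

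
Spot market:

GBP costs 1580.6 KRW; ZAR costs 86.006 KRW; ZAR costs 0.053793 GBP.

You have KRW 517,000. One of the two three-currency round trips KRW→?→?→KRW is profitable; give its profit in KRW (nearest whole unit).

Profit: KRW 5,964

Profitable loop is KRW → GBP → ZAR → KRW:
KRW 517,000 ÷ 1580.6 = GBP 327.09
GBP 327.09 ÷ 0.053793 = ZAR 6,080.55
ZAR 6,080.55 × 86.006 = KRW 522,964
Profit = KRW 522,964 − KRW 517,000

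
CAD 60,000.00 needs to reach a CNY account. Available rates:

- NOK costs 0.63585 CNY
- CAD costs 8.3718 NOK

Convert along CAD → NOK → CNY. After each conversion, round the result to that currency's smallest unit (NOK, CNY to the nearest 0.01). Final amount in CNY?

CNY 319,392.54

CAD 60,000.00 × 8.3718 = NOK 502,308.00
NOK 502,308.00 × 0.63585 = CNY 319,392.54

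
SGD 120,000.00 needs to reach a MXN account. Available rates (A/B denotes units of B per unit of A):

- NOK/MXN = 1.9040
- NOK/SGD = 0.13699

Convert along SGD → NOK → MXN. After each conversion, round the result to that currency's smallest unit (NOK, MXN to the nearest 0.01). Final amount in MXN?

SGD 120,000.00 ÷ 0.13699 = NOK 875,976.35
NOK 875,976.35 × 1.9040 = MXN 1,667,858.97

MXN 1,667,858.97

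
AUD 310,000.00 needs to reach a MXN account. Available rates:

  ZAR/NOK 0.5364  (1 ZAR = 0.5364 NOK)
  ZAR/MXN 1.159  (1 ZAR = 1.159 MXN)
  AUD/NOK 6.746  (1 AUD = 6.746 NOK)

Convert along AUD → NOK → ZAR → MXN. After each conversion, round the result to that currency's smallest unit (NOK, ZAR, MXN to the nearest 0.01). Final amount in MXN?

MXN 4,518,587.50

AUD 310,000.00 × 6.746 = NOK 2,091,260.00
NOK 2,091,260.00 ÷ 0.5364 = ZAR 3,898,695.00
ZAR 3,898,695.00 × 1.159 = MXN 4,518,587.50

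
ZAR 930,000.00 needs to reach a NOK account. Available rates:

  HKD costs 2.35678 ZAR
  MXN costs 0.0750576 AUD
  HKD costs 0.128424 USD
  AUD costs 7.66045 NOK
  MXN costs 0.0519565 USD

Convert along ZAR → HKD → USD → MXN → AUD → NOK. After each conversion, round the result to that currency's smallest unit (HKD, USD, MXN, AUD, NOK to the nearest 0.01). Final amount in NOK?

ZAR 930,000.00 ÷ 2.35678 = HKD 394,606.20
HKD 394,606.20 × 0.128424 = USD 50,676.91
USD 50,676.91 ÷ 0.0519565 = MXN 975,371.90
MXN 975,371.90 × 0.0750576 = AUD 73,209.07
AUD 73,209.07 × 7.66045 = NOK 560,814.42

NOK 560,814.42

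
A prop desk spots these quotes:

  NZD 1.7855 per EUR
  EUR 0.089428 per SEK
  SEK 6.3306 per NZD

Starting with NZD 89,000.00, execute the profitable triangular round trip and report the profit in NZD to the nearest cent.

Profit: NZD 963.90

Profitable loop is NZD → SEK → EUR → NZD:
NZD 89,000.00 × 6.3306 = SEK 563,423.40
SEK 563,423.40 × 0.089428 = EUR 50,385.83
EUR 50,385.83 × 1.7855 = NZD 89,963.90
Profit = NZD 89,963.90 − NZD 89,000.00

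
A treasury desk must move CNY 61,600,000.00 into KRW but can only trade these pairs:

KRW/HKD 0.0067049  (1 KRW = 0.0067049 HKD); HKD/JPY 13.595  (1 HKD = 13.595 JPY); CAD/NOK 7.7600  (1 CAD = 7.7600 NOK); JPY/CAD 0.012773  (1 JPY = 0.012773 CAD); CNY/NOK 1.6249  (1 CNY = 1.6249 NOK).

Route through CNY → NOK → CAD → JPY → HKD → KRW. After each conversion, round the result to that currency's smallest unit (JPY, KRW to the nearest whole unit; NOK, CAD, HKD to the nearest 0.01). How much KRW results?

CNY 61,600,000.00 × 1.6249 = NOK 100,093,840.00
NOK 100,093,840.00 ÷ 7.7600 = CAD 12,898,690.72
CAD 12,898,690.72 ÷ 0.012773 = JPY 1,009,840,344
JPY 1,009,840,344 ÷ 13.595 = HKD 74,280,275.40
HKD 74,280,275.40 ÷ 0.0067049 = KRW 11,078,506,078

KRW 11,078,506,078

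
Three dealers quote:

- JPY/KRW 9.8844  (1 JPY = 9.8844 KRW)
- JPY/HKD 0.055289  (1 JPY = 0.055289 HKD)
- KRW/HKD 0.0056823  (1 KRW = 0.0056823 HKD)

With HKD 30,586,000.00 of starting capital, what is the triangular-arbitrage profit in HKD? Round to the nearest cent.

Profitable loop is HKD → JPY → KRW → HKD:
HKD 30,586,000.00 ÷ 0.055289 = JPY 553,202,264
JPY 553,202,264 × 9.8844 = KRW 5,468,072,463
KRW 5,468,072,463 × 0.0056823 = HKD 31,071,228.16
Profit = HKD 31,071,228.16 − HKD 30,586,000.00

Profit: HKD 485,228.16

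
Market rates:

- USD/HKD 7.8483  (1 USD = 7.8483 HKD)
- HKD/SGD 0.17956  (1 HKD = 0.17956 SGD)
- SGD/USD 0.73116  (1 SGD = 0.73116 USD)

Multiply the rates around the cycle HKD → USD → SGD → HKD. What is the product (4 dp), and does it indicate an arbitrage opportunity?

0.9705 (arbitrage exists)

Around HKD → USD → SGD → HKD: 1 ÷ 7.8483 ÷ 0.73116 ÷ 0.17956 = 0.970515
Product < 1; profitable direction is HKD → SGD → USD → HKD.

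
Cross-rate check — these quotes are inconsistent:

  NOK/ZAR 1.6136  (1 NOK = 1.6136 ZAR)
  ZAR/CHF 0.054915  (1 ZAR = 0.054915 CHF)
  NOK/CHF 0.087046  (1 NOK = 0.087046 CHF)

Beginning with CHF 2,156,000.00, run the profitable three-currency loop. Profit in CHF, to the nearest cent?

Profit: CHF 38,758.86

Profitable loop is CHF → NOK → ZAR → CHF:
CHF 2,156,000.00 ÷ 0.087046 = NOK 24,768,513.20
NOK 24,768,513.20 × 1.6136 = ZAR 39,966,472.90
ZAR 39,966,472.90 × 0.054915 = CHF 2,194,758.86
Profit = CHF 2,194,758.86 − CHF 2,156,000.00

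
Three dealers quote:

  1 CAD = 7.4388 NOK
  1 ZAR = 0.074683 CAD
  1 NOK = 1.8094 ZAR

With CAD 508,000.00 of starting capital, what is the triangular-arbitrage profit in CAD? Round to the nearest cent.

Profitable loop is CAD → NOK → ZAR → CAD:
CAD 508,000.00 × 7.4388 = NOK 3,778,910.40
NOK 3,778,910.40 × 1.8094 = ZAR 6,837,560.48
ZAR 6,837,560.48 × 0.074683 = CAD 510,649.53
Profit = CAD 510,649.53 − CAD 508,000.00

Profit: CAD 2,649.53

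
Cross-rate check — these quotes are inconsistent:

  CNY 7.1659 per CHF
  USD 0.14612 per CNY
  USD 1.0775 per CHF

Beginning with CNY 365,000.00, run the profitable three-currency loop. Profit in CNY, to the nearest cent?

Profitable loop is CNY → CHF → USD → CNY:
CNY 365,000.00 ÷ 7.1659 = CHF 50,935.68
CHF 50,935.68 × 1.0775 = USD 54,883.20
USD 54,883.20 ÷ 0.14612 = CNY 375,603.59
Profit = CNY 375,603.59 − CNY 365,000.00

Profit: CNY 10,603.59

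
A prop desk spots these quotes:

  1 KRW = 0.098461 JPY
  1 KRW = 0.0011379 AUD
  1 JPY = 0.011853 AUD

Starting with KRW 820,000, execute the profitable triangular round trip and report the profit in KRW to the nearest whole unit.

Profitable loop is KRW → JPY → AUD → KRW:
KRW 820,000 × 0.098461 = JPY 80,738
JPY 80,738 × 0.011853 = AUD 956.99
AUD 956.99 ÷ 0.0011379 = KRW 841,012
Profit = KRW 841,012 − KRW 820,000

Profit: KRW 21,012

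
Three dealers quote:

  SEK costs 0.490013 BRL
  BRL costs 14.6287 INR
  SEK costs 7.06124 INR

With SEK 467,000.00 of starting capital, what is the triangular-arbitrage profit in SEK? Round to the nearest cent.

Profitable loop is SEK → BRL → INR → SEK:
SEK 467,000.00 × 0.490013 = BRL 228,836.07
BRL 228,836.07 × 14.6287 = INR 3,347,574.23
INR 3,347,574.23 ÷ 7.06124 = SEK 474,077.39
Profit = SEK 474,077.39 − SEK 467,000.00

Profit: SEK 7,077.39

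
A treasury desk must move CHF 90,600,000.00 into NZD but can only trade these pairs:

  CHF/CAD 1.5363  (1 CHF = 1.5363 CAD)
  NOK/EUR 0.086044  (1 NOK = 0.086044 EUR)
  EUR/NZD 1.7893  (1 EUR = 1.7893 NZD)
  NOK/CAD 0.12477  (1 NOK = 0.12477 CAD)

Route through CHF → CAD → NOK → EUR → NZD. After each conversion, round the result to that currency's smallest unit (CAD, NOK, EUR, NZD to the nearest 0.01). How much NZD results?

CHF 90,600,000.00 × 1.5363 = CAD 139,188,780.00
CAD 139,188,780.00 ÷ 0.12477 = NOK 1,115,562,875.69
NOK 1,115,562,875.69 × 0.086044 = EUR 95,987,492.08
EUR 95,987,492.08 × 1.7893 = NZD 171,750,419.58

NZD 171,750,419.58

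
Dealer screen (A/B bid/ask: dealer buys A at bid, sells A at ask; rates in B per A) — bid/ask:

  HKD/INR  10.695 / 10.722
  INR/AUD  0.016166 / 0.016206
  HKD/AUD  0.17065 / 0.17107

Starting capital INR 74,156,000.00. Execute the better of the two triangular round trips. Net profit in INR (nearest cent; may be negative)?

Net profit: INR 791,267.54

Best loop INR → AUD → HKD → INR:
INR 74,156,000.00 × 0.016166 (sell INR at bid) = AUD 1,198,805.90
AUD 1,198,805.90 ÷ 0.17107 (buy HKD at ask) = HKD 7,007,692.15
HKD 7,007,692.15 × 10.695 (sell HKD at bid) = INR 74,947,267.54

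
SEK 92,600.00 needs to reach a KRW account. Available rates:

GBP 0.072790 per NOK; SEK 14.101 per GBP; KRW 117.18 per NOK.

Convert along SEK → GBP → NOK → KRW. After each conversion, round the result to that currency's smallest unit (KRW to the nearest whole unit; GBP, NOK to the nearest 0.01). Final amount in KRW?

SEK 92,600.00 ÷ 14.101 = GBP 6,566.91
GBP 6,566.91 ÷ 0.072790 = NOK 90,217.20
NOK 90,217.20 × 117.18 = KRW 10,571,651

KRW 10,571,651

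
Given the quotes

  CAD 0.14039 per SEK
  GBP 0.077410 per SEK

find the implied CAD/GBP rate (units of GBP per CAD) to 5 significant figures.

CAD/GBP = 0.55139

1 CAD ÷ 0.14039 = 7.12301 SEK
7.12301 SEK × 0.077410 = 0.551393 GBP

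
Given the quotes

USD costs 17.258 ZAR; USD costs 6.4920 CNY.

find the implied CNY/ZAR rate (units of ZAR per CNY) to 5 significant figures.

CNY/ZAR = 2.6583

1 CNY ÷ 6.4920 = 0.154036 USD
0.154036 USD × 17.258 = 2.65835 ZAR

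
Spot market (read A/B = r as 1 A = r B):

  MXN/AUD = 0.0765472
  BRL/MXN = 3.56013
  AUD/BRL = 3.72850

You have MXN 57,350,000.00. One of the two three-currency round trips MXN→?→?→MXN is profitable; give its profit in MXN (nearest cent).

Profit: MXN 922,377.26

Profitable loop is MXN → AUD → BRL → MXN:
MXN 57,350,000.00 × 0.0765472 = AUD 4,389,981.92
AUD 4,389,981.92 × 3.72850 = BRL 16,368,047.59
BRL 16,368,047.59 × 3.56013 = MXN 58,272,377.26
Profit = MXN 58,272,377.26 − MXN 57,350,000.00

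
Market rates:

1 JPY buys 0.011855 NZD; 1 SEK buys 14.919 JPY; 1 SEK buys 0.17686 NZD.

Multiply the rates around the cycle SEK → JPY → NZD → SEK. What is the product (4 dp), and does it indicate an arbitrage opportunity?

1.0000 (no arbitrage)

Around SEK → JPY → NZD → SEK: 1 × 14.919 × 0.011855 ÷ 0.17686 = 1.000027
Product ≈ 1 (deviation 0.003%, within rounding noise).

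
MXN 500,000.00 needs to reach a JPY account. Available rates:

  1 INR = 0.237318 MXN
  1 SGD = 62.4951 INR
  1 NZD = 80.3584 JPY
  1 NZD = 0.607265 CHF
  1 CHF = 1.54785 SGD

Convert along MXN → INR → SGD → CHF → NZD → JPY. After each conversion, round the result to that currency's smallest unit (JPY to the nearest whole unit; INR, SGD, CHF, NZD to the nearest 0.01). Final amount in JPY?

JPY 2,882,156

MXN 500,000.00 ÷ 0.237318 = INR 2,106,877.69
INR 2,106,877.69 ÷ 62.4951 = SGD 33,712.69
SGD 33,712.69 ÷ 1.54785 = CHF 21,780.33
CHF 21,780.33 ÷ 0.607265 = NZD 35,866.27
NZD 35,866.27 × 80.3584 = JPY 2,882,156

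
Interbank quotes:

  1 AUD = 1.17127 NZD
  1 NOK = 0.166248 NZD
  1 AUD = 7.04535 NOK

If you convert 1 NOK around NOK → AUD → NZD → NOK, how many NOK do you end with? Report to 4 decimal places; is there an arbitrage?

1.0000 (no arbitrage)

Around NOK → AUD → NZD → NOK: 1 ÷ 7.04535 × 1.17127 ÷ 0.166248 = 0.999995
Product ≈ 1 (deviation 0.000%, within rounding noise).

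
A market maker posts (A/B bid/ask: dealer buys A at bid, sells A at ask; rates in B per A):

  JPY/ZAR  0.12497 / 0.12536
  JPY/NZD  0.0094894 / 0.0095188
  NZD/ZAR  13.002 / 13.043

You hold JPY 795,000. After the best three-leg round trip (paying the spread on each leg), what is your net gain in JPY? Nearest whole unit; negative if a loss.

Net profit: JPY 5,227

Best loop JPY → ZAR → NZD → JPY:
JPY 795,000 × 0.12497 (sell JPY at bid) = ZAR 99,351.15
ZAR 99,351.15 ÷ 13.043 (buy NZD at ask) = NZD 7,617.20
NZD 7,617.20 ÷ 0.0095188 (buy JPY at ask) = JPY 800,227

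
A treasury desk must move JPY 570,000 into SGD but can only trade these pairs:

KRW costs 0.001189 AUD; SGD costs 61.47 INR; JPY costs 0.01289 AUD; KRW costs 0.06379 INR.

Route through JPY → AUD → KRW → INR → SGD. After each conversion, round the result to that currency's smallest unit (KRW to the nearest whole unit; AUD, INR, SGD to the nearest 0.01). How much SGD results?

SGD 6,412.62

JPY 570,000 × 0.01289 = AUD 7,347.30
AUD 7,347.30 ÷ 0.001189 = KRW 6,179,394
KRW 6,179,394 × 0.06379 = INR 394,183.54
INR 394,183.54 ÷ 61.47 = SGD 6,412.62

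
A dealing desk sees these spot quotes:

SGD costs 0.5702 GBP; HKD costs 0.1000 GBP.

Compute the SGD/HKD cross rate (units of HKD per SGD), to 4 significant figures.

SGD/HKD = 5.702

1 SGD × 0.5702 = 0.5702 GBP
0.5702 GBP ÷ 0.1000 = 5.702 HKD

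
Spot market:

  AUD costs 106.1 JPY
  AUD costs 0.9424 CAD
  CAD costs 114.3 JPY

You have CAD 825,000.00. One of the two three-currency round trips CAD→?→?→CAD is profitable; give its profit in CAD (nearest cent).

Profitable loop is CAD → JPY → AUD → CAD:
CAD 825,000.00 × 114.3 = JPY 94,297,500
JPY 94,297,500 ÷ 106.1 = AUD 888,760.60
AUD 888,760.60 × 0.9424 = CAD 837,567.99
Profit = CAD 837,567.99 − CAD 825,000.00

Profit: CAD 12,567.99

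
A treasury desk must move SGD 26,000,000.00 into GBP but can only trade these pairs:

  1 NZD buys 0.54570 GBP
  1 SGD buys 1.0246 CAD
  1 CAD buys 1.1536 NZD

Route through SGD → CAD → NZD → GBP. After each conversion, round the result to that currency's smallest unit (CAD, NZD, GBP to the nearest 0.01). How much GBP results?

GBP 16,770,148.20

SGD 26,000,000.00 × 1.0246 = CAD 26,639,600.00
CAD 26,639,600.00 × 1.1536 = NZD 30,731,442.56
NZD 30,731,442.56 × 0.54570 = GBP 16,770,148.20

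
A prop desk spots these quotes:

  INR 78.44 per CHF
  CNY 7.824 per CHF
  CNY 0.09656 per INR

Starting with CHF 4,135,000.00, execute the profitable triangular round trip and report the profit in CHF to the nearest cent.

Profit: CHF 136,392.82

Profitable loop is CHF → CNY → INR → CHF:
CHF 4,135,000.00 × 7.824 = CNY 32,352,240.00
CNY 32,352,240.00 ÷ 0.09656 = INR 335,048,053.02
INR 335,048,053.02 ÷ 78.44 = CHF 4,271,392.82
Profit = CHF 4,271,392.82 − CHF 4,135,000.00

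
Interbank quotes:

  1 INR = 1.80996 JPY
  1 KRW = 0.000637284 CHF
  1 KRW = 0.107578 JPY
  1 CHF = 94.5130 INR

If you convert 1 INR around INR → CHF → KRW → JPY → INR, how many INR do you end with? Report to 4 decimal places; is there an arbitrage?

Around INR → CHF → KRW → JPY → INR: 1 ÷ 94.5130 ÷ 0.000637284 × 0.107578 ÷ 1.80996 = 0.986802
Product < 1; profitable direction is INR → JPY → KRW → CHF → INR.

0.9868 (arbitrage exists)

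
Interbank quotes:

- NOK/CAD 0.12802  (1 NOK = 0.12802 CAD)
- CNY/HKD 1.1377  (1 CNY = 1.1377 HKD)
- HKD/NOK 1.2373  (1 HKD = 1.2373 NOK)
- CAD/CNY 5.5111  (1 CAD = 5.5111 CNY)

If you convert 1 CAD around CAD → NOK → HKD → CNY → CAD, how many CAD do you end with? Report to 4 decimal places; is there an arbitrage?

Around CAD → NOK → HKD → CNY → CAD: 1 ÷ 0.12802 ÷ 1.2373 ÷ 1.1377 ÷ 5.5111 = 1.006888
Product > 1; profitable direction is CAD → NOK → HKD → CNY → CAD.

1.0069 (arbitrage exists)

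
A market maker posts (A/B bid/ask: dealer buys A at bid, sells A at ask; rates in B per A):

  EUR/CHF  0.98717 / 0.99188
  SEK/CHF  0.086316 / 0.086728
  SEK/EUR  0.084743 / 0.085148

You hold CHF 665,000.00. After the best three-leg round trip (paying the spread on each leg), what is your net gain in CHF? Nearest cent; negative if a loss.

Best loop CHF → EUR → SEK → CHF:
CHF 665,000.00 ÷ 0.99188 (buy EUR at ask) = EUR 670,444.01
EUR 670,444.01 ÷ 0.085148 (buy SEK at ask) = SEK 7,873,866.74
SEK 7,873,866.74 × 0.086316 (sell SEK at bid) = CHF 679,640.68

Net profit: CHF 14,640.68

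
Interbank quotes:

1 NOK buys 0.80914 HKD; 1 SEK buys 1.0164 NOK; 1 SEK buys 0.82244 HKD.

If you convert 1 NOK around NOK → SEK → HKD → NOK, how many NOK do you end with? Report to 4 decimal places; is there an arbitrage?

1.0000 (no arbitrage)

Around NOK → SEK → HKD → NOK: 1 ÷ 1.0164 × 0.82244 ÷ 0.80914 = 1.000037
Product ≈ 1 (deviation 0.004%, within rounding noise).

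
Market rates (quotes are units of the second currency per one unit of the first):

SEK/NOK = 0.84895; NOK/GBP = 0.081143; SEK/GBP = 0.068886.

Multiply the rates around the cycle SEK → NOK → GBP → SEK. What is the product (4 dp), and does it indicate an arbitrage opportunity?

1.0000 (no arbitrage)

Around SEK → NOK → GBP → SEK: 1 × 0.84895 × 0.081143 ÷ 0.068886 = 1.000005
Product ≈ 1 (deviation 0.001%, within rounding noise).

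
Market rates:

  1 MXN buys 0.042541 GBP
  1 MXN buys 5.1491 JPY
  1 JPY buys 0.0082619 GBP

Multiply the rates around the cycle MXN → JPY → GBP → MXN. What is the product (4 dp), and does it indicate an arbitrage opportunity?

1.0000 (no arbitrage)

Around MXN → JPY → GBP → MXN: 1 × 5.1491 × 0.0082619 ÷ 0.042541 = 1.000008
Product ≈ 1 (deviation 0.001%, within rounding noise).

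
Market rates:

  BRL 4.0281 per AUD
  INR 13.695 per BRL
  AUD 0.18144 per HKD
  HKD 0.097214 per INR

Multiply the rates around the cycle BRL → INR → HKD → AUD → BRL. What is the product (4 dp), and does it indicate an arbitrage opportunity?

Around BRL → INR → HKD → AUD → BRL: 1 × 13.695 × 0.097214 × 0.18144 × 4.0281 = 0.973025
Product < 1; profitable direction is BRL → AUD → HKD → INR → BRL.

0.9730 (arbitrage exists)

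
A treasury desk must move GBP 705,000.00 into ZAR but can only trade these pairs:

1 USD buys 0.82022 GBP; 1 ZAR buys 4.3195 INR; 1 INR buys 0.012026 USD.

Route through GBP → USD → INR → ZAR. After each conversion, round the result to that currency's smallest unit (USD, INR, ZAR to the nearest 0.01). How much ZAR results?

ZAR 16,546,421.48

GBP 705,000.00 ÷ 0.82022 = USD 859,525.49
USD 859,525.49 ÷ 0.012026 = INR 71,472,267.59
INR 71,472,267.59 ÷ 4.3195 = ZAR 16,546,421.48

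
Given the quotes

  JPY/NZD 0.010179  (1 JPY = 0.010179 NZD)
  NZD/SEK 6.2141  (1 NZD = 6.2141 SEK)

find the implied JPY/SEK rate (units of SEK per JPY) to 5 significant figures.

1 JPY × 0.010179 = 0.010179 NZD
0.010179 NZD × 6.2141 = 0.0632533 SEK

JPY/SEK = 0.063253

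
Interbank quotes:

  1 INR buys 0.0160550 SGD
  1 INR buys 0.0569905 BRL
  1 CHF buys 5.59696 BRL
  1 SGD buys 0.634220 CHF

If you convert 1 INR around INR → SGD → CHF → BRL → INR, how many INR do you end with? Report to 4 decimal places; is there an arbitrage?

1.0000 (no arbitrage)

Around INR → SGD → CHF → BRL → INR: 1 × 0.0160550 × 0.634220 × 5.59696 ÷ 0.0569905 = 1.000000
Product ≈ 1 (deviation 0.000%, within rounding noise).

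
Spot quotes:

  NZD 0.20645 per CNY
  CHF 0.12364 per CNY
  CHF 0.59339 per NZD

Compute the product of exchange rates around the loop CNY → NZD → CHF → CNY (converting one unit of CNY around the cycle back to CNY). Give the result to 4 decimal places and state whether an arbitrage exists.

Around CNY → NZD → CHF → CNY: 1 × 0.20645 × 0.59339 ÷ 0.12364 = 0.990823
Product < 1; profitable direction is CNY → CHF → NZD → CNY.

0.9908 (arbitrage exists)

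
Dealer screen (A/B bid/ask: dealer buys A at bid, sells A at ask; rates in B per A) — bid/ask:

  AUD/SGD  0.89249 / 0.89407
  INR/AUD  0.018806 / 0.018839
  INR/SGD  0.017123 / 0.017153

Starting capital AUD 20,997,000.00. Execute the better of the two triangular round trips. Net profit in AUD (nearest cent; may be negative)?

Net profit: AUD 348,569.00

Best loop AUD → INR → SGD → AUD:
AUD 20,997,000.00 ÷ 0.018839 (buy INR at ask) = INR 1,114,549,604.54
INR 1,114,549,604.54 × 0.017123 (sell INR at bid) = SGD 19,084,432.88
SGD 19,084,432.88 ÷ 0.89407 (buy AUD at ask) = AUD 21,345,569.00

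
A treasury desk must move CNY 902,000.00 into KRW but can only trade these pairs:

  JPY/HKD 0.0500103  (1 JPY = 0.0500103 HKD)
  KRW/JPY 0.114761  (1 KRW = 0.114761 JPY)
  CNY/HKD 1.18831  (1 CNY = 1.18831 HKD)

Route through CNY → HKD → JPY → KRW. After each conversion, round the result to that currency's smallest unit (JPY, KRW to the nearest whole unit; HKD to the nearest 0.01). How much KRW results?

CNY 902,000.00 × 1.18831 = HKD 1,071,855.62
HKD 1,071,855.62 ÷ 0.0500103 = JPY 21,432,697
JPY 21,432,697 ÷ 0.114761 = KRW 186,759,413

KRW 186,759,413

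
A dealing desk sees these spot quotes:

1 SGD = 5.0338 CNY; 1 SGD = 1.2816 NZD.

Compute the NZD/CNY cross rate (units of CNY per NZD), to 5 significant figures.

NZD/CNY = 3.9277

1 NZD ÷ 1.2816 = 0.780275 SGD
0.780275 SGD × 5.0338 = 3.92775 CNY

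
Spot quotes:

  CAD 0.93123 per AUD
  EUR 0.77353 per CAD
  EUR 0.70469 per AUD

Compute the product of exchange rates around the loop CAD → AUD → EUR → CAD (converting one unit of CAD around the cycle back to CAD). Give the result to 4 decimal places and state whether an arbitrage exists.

0.9783 (arbitrage exists)

Around CAD → AUD → EUR → CAD: 1 ÷ 0.93123 × 0.70469 ÷ 0.77353 = 0.978282
Product < 1; profitable direction is CAD → EUR → AUD → CAD.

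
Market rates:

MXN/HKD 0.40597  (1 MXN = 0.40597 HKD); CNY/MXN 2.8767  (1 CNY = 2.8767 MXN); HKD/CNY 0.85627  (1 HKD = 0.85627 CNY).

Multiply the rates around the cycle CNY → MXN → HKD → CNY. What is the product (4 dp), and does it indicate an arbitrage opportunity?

Around CNY → MXN → HKD → CNY: 1 × 2.8767 × 0.40597 × 0.85627 = 0.999998
Product ≈ 1 (deviation 0.000%, within rounding noise).

1.0000 (no arbitrage)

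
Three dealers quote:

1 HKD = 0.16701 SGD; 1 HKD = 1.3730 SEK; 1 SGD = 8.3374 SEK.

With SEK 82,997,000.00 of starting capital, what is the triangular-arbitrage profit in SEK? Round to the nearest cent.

Profitable loop is SEK → HKD → SGD → SEK:
SEK 82,997,000.00 ÷ 1.3730 = HKD 60,449,380.92
HKD 60,449,380.92 × 0.16701 = SGD 10,095,651.11
SGD 10,095,651.11 × 8.3374 = SEK 84,171,481.54
Profit = SEK 84,171,481.54 − SEK 82,997,000.00

Profit: SEK 1,174,481.54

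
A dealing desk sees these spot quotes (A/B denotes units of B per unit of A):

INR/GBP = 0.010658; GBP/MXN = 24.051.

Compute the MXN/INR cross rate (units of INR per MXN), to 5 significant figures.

MXN/INR = 3.9011

1 MXN ÷ 24.051 = 0.0415783 GBP
0.0415783 GBP ÷ 0.010658 = 3.90114 INR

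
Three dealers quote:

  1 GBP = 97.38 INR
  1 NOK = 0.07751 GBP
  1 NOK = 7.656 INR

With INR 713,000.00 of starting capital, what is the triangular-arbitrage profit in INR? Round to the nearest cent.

Profit: INR 10,209.21

Profitable loop is INR → GBP → NOK → INR:
INR 713,000.00 ÷ 97.38 = GBP 7,321.83
GBP 7,321.83 ÷ 0.07751 = NOK 94,463.06
NOK 94,463.06 × 7.656 = INR 723,209.21
Profit = INR 723,209.21 − INR 713,000.00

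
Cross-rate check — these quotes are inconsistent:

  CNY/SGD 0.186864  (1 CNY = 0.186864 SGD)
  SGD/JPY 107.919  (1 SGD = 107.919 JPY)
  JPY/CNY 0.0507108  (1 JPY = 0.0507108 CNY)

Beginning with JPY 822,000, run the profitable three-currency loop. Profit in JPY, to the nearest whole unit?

Profitable loop is JPY → CNY → SGD → JPY:
JPY 822,000 × 0.0507108 = CNY 41,684.28
CNY 41,684.28 × 0.186864 = SGD 7,789.29
SGD 7,789.29 × 107.919 = JPY 840,612
Profit = JPY 840,612 − JPY 822,000

Profit: JPY 18,612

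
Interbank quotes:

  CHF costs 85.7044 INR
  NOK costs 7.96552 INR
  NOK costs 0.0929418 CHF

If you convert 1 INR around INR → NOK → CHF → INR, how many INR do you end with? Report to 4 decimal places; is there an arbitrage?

1.0000 (no arbitrage)

Around INR → NOK → CHF → INR: 1 ÷ 7.96552 × 0.0929418 × 85.7044 = 1.000000
Product ≈ 1 (deviation 0.000%, within rounding noise).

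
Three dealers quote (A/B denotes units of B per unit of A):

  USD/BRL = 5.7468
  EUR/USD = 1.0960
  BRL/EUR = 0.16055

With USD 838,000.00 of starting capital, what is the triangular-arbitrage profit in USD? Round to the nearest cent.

Profitable loop is USD → BRL → EUR → USD:
USD 838,000.00 × 5.7468 = BRL 4,815,818.40
BRL 4,815,818.40 × 0.16055 = EUR 773,179.64
EUR 773,179.64 × 1.0960 = USD 847,404.89
Profit = USD 847,404.89 − USD 838,000.00

Profit: USD 9,404.89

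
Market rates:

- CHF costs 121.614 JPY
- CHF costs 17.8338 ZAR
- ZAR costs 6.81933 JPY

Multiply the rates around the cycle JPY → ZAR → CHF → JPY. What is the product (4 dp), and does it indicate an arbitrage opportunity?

Around JPY → ZAR → CHF → JPY: 1 ÷ 6.81933 ÷ 17.8338 × 121.614 = 0.999995
Product ≈ 1 (deviation 0.000%, within rounding noise).

1.0000 (no arbitrage)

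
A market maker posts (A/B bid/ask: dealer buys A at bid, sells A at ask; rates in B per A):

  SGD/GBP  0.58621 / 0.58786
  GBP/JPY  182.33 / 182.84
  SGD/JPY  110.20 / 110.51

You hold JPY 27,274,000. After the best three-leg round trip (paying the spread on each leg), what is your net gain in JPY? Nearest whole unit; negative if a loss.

Net profit: JPY 689,099

Best loop JPY → GBP → SGD → JPY:
JPY 27,274,000 ÷ 182.84 (buy GBP at ask) = GBP 149,168.67
GBP 149,168.67 ÷ 0.58786 (buy SGD at ask) = SGD 253,748.63
SGD 253,748.63 × 110.20 (sell SGD at bid) = JPY 27,963,099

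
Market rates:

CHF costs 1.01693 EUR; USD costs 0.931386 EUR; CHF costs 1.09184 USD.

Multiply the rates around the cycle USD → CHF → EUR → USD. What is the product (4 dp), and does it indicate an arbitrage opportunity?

1.0000 (no arbitrage)

Around USD → CHF → EUR → USD: 1 ÷ 1.09184 × 1.01693 ÷ 0.931386 = 1.000005
Product ≈ 1 (deviation 0.001%, within rounding noise).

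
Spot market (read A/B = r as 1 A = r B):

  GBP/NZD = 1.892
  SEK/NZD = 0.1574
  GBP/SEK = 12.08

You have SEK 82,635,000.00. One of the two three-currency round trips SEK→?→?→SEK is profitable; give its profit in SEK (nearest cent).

Profitable loop is SEK → NZD → GBP → SEK:
SEK 82,635,000.00 × 0.1574 = NZD 13,006,749.00
NZD 13,006,749.00 ÷ 1.892 = GBP 6,874,603.07
GBP 6,874,603.07 × 12.08 = SEK 83,045,205.03
Profit = SEK 83,045,205.03 − SEK 82,635,000.00

Profit: SEK 410,205.03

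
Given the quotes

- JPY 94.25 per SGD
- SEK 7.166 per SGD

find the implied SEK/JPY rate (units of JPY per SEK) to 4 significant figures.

1 SEK ÷ 7.166 = 0.139548 SGD
0.139548 SGD × 94.25 = 13.1524 JPY

SEK/JPY = 13.15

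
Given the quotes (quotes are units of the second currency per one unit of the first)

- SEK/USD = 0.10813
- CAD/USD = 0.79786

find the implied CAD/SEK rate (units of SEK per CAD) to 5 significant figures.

CAD/SEK = 7.3787

1 CAD × 0.79786 = 0.79786 USD
0.79786 USD ÷ 0.10813 = 7.37871 SEK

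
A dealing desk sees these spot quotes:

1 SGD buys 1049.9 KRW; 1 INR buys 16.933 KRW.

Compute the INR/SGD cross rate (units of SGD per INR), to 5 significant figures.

INR/SGD = 0.016128

1 INR × 16.933 = 16.933 KRW
16.933 KRW ÷ 1049.9 = 0.0161282 SGD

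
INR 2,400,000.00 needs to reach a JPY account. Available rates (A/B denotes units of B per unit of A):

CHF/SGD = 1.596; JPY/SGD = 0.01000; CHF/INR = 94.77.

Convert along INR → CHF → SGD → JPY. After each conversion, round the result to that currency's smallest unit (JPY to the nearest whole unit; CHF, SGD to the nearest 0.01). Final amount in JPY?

INR 2,400,000.00 ÷ 94.77 = CHF 25,324.47
CHF 25,324.47 × 1.596 = SGD 40,417.85
SGD 40,417.85 ÷ 0.01000 = JPY 4,041,785

JPY 4,041,785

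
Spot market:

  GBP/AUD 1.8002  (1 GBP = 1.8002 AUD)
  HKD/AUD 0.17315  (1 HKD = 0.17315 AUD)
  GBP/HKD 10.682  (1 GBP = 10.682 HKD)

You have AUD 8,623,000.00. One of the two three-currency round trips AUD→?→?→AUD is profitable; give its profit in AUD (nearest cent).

Profit: AUD 236,571.11

Profitable loop is AUD → GBP → HKD → AUD:
AUD 8,623,000.00 ÷ 1.8002 = GBP 4,790,023.33
GBP 4,790,023.33 × 10.682 = HKD 51,167,029.22
HKD 51,167,029.22 × 0.17315 = AUD 8,859,571.11
Profit = AUD 8,859,571.11 − AUD 8,623,000.00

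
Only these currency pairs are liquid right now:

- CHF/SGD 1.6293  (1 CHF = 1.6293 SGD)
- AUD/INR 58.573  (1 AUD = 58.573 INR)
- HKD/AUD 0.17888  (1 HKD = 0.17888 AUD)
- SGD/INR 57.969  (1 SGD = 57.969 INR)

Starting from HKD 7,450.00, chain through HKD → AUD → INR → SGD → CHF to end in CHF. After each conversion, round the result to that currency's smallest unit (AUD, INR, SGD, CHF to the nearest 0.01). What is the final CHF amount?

CHF 826.46

HKD 7,450.00 × 0.17888 = AUD 1,332.66
AUD 1,332.66 × 58.573 = INR 78,057.89
INR 78,057.89 ÷ 57.969 = SGD 1,346.55
SGD 1,346.55 ÷ 1.6293 = CHF 826.46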